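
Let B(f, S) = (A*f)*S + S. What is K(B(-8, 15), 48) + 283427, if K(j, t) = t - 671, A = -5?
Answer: 282804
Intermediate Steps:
B(f, S) = S - 5*S*f (B(f, S) = (-5*f)*S + S = -5*S*f + S = S - 5*S*f)
K(j, t) = -671 + t
K(B(-8, 15), 48) + 283427 = (-671 + 48) + 283427 = -623 + 283427 = 282804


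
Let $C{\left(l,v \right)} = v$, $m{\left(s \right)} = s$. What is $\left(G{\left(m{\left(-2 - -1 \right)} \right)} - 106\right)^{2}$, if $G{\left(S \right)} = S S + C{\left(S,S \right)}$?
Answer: $11236$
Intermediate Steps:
$G{\left(S \right)} = S + S^{2}$ ($G{\left(S \right)} = S S + S = S^{2} + S = S + S^{2}$)
$\left(G{\left(m{\left(-2 - -1 \right)} \right)} - 106\right)^{2} = \left(\left(-2 - -1\right) \left(1 - 1\right) - 106\right)^{2} = \left(\left(-2 + 1\right) \left(1 + \left(-2 + 1\right)\right) - 106\right)^{2} = \left(- (1 - 1) - 106\right)^{2} = \left(\left(-1\right) 0 - 106\right)^{2} = \left(0 - 106\right)^{2} = \left(-106\right)^{2} = 11236$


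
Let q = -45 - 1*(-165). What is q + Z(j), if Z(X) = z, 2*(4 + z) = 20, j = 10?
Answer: 126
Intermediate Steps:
z = 6 (z = -4 + (½)*20 = -4 + 10 = 6)
Z(X) = 6
q = 120 (q = -45 + 165 = 120)
q + Z(j) = 120 + 6 = 126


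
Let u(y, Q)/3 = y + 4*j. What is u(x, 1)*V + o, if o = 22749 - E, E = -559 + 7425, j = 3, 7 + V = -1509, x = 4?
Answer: -56885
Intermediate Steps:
V = -1516 (V = -7 - 1509 = -1516)
E = 6866
o = 15883 (o = 22749 - 1*6866 = 22749 - 6866 = 15883)
u(y, Q) = 36 + 3*y (u(y, Q) = 3*(y + 4*3) = 3*(y + 12) = 3*(12 + y) = 36 + 3*y)
u(x, 1)*V + o = (36 + 3*4)*(-1516) + 15883 = (36 + 12)*(-1516) + 15883 = 48*(-1516) + 15883 = -72768 + 15883 = -56885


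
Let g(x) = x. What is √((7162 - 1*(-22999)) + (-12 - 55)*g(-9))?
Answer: 2*√7691 ≈ 175.40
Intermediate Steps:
√((7162 - 1*(-22999)) + (-12 - 55)*g(-9)) = √((7162 - 1*(-22999)) + (-12 - 55)*(-9)) = √((7162 + 22999) - 67*(-9)) = √(30161 + 603) = √30764 = 2*√7691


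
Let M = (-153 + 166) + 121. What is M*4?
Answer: 536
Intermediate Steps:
M = 134 (M = 13 + 121 = 134)
M*4 = 134*4 = 536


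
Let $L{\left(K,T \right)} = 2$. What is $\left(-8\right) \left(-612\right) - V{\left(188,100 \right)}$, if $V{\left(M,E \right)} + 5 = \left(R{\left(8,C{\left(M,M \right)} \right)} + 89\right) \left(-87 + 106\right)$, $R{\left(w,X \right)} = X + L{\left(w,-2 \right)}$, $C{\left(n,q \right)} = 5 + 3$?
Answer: $3020$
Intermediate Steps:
$C{\left(n,q \right)} = 8$
$R{\left(w,X \right)} = 2 + X$ ($R{\left(w,X \right)} = X + 2 = 2 + X$)
$V{\left(M,E \right)} = 1876$ ($V{\left(M,E \right)} = -5 + \left(\left(2 + 8\right) + 89\right) \left(-87 + 106\right) = -5 + \left(10 + 89\right) 19 = -5 + 99 \cdot 19 = -5 + 1881 = 1876$)
$\left(-8\right) \left(-612\right) - V{\left(188,100 \right)} = \left(-8\right) \left(-612\right) - 1876 = 4896 - 1876 = 3020$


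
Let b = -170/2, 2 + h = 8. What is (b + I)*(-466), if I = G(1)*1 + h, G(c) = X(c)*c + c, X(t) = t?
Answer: 35882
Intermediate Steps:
h = 6 (h = -2 + 8 = 6)
G(c) = c + c**2 (G(c) = c*c + c = c**2 + c = c + c**2)
b = -85 (b = -170*1/2 = -85)
I = 8 (I = (1*(1 + 1))*1 + 6 = (1*2)*1 + 6 = 2*1 + 6 = 2 + 6 = 8)
(b + I)*(-466) = (-85 + 8)*(-466) = -77*(-466) = 35882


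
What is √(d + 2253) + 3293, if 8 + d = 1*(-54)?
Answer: 3293 + √2191 ≈ 3339.8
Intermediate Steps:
d = -62 (d = -8 + 1*(-54) = -8 - 54 = -62)
√(d + 2253) + 3293 = √(-62 + 2253) + 3293 = √2191 + 3293 = 3293 + √2191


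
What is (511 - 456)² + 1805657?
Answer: 1808682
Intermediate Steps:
(511 - 456)² + 1805657 = 55² + 1805657 = 3025 + 1805657 = 1808682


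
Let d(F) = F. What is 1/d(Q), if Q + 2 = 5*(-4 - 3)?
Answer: -1/37 ≈ -0.027027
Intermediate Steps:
Q = -37 (Q = -2 + 5*(-4 - 3) = -2 + 5*(-7) = -2 - 35 = -37)
1/d(Q) = 1/(-37) = -1/37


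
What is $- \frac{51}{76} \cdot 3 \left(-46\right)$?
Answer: $\frac{3519}{38} \approx 92.605$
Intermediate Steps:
$- \frac{51}{76} \cdot 3 \left(-46\right) = \left(-51\right) \frac{1}{76} \cdot 3 \left(-46\right) = \left(- \frac{51}{76}\right) 3 \left(-46\right) = \left(- \frac{153}{76}\right) \left(-46\right) = \frac{3519}{38}$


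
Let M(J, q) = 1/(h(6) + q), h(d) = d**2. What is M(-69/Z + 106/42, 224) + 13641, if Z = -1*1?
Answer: 3546661/260 ≈ 13641.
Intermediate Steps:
Z = -1
M(J, q) = 1/(36 + q) (M(J, q) = 1/(6**2 + q) = 1/(36 + q))
M(-69/Z + 106/42, 224) + 13641 = 1/(36 + 224) + 13641 = 1/260 + 13641 = 3546661/260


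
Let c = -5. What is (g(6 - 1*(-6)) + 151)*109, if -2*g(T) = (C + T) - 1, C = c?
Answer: 16132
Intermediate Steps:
C = -5
g(T) = 3 - T/2 (g(T) = -((-5 + T) - 1)/2 = -(-6 + T)/2 = 3 - T/2)
(g(6 - 1*(-6)) + 151)*109 = ((3 - (6 - 1*(-6))/2) + 151)*109 = ((3 - (6 + 6)/2) + 151)*109 = ((3 - 1/2*12) + 151)*109 = ((3 - 6) + 151)*109 = (-3 + 151)*109 = 148*109 = 16132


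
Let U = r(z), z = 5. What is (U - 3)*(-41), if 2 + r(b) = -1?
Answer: 246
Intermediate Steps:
r(b) = -3 (r(b) = -2 - 1 = -3)
U = -3
(U - 3)*(-41) = (-3 - 3)*(-41) = -6*(-41) = 246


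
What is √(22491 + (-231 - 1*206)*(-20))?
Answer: √31231 ≈ 176.72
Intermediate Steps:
√(22491 + (-231 - 1*206)*(-20)) = √(22491 + (-231 - 206)*(-20)) = √(22491 - 437*(-20)) = √(22491 + 8740) = √31231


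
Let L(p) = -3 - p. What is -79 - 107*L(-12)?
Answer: -1042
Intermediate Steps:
-79 - 107*L(-12) = -79 - 107*(-3 - 1*(-12)) = -79 - 107*(-3 + 12) = -79 - 107*9 = -79 - 963 = -1042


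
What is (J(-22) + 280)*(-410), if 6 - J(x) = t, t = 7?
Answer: -114390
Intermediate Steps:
J(x) = -1 (J(x) = 6 - 1*7 = 6 - 7 = -1)
(J(-22) + 280)*(-410) = (-1 + 280)*(-410) = 279*(-410) = -114390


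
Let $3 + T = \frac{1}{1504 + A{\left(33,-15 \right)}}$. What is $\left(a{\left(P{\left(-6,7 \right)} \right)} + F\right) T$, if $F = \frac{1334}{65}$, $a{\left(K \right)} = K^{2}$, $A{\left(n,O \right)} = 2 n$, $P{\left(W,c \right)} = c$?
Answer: $- \frac{21279971}{102050} \approx -208.52$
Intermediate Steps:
$T = - \frac{4709}{1570}$ ($T = -3 + \frac{1}{1504 + 2 \cdot 33} = -3 + \frac{1}{1504 + 66} = -3 + \frac{1}{1570} = - \frac{4709}{1570} \approx -2.9994$)
$F = \frac{1334}{65}$ ($F = 1334 \cdot \frac{1}{65} = \frac{1334}{65} \approx 20.523$)
$\left(a{\left(P{\left(-6,7 \right)} \right)} + F\right) T = \left(7^{2} + \frac{1334}{65}\right) \left(- \frac{4709}{1570}\right) = \left(49 + \frac{1334}{65}\right) \left(- \frac{4709}{1570}\right) = \frac{4519}{65} \left(- \frac{4709}{1570}\right) = - \frac{21279971}{102050}$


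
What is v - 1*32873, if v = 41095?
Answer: 8222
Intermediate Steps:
v - 1*32873 = 41095 - 1*32873 = 41095 - 32873 = 8222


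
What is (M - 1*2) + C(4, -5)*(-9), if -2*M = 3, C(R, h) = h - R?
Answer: 155/2 ≈ 77.500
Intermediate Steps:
M = -3/2 (M = -½*3 = -3/2 ≈ -1.5000)
(M - 1*2) + C(4, -5)*(-9) = (-3/2 - 1*2) + (-5 - 1*4)*(-9) = (-3/2 - 2) + (-5 - 4)*(-9) = -7/2 - 9*(-9) = -7/2 + 81 = 155/2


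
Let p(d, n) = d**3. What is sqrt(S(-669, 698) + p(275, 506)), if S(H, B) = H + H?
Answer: sqrt(20795537) ≈ 4560.2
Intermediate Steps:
S(H, B) = 2*H
sqrt(S(-669, 698) + p(275, 506)) = sqrt(2*(-669) + 275**3) = sqrt(-1338 + 20796875) = sqrt(20795537)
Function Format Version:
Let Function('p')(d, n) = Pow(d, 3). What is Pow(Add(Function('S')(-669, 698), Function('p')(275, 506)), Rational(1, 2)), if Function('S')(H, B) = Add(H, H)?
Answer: Pow(20795537, Rational(1, 2)) ≈ 4560.2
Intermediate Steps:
Function('S')(H, B) = Mul(2, H)
Pow(Add(Function('S')(-669, 698), Function('p')(275, 506)), Rational(1, 2)) = Pow(Add(Mul(2, -669), Pow(275, 3)), Rational(1, 2)) = Pow(Add(-1338, 20796875), Rational(1, 2)) = Pow(20795537, Rational(1, 2))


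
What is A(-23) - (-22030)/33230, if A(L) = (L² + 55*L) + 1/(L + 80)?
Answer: -139277602/189411 ≈ -735.32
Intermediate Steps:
A(L) = L² + 1/(80 + L) + 55*L (A(L) = (L² + 55*L) + 1/(80 + L) = L² + 1/(80 + L) + 55*L)
A(-23) - (-22030)/33230 = (1 + (-23)³ + 135*(-23)² + 4400*(-23))/(80 - 23) - (-22030)/33230 = (1 - 12167 + 135*529 - 101200)/57 - (-22030)/33230 = (1 - 12167 + 71415 - 101200)/57 - 1*(-2203/3323) = (1/57)*(-41951) + 2203/3323 = -41951/57 + 2203/3323 = -139277602/189411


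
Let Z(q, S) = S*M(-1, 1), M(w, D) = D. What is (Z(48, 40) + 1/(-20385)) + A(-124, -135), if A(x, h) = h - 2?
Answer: -1977346/20385 ≈ -97.000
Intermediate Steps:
A(x, h) = -2 + h
Z(q, S) = S (Z(q, S) = S*1 = S)
(Z(48, 40) + 1/(-20385)) + A(-124, -135) = (40 + 1/(-20385)) + (-2 - 135) = (40 - 1/20385) - 137 = 815399/20385 - 137 = -1977346/20385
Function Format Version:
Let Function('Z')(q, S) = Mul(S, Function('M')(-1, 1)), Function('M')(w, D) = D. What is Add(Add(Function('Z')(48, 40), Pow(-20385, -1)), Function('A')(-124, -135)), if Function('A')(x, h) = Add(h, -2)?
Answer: Rational(-1977346, 20385) ≈ -97.000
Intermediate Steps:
Function('A')(x, h) = Add(-2, h)
Function('Z')(q, S) = S (Function('Z')(q, S) = Mul(S, 1) = S)
Add(Add(Function('Z')(48, 40), Pow(-20385, -1)), Function('A')(-124, -135)) = Add(Add(40, Pow(-20385, -1)), Add(-2, -135)) = Add(Add(40, Rational(-1, 20385)), -137) = Add(Rational(815399, 20385), -137) = Rational(-1977346, 20385)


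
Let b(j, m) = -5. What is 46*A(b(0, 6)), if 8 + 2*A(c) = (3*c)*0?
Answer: -184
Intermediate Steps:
A(c) = -4 (A(c) = -4 + ((3*c)*0)/2 = -4 + (½)*0 = -4 + 0 = -4)
46*A(b(0, 6)) = 46*(-4) = -184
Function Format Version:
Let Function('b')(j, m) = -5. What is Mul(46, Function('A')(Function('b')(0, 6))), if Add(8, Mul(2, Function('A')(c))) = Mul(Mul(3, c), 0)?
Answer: -184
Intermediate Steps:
Function('A')(c) = -4 (Function('A')(c) = Add(-4, Mul(Rational(1, 2), Mul(Mul(3, c), 0))) = Add(-4, Mul(Rational(1, 2), 0)) = Add(-4, 0) = -4)
Mul(46, Function('A')(Function('b')(0, 6))) = Mul(46, -4) = -184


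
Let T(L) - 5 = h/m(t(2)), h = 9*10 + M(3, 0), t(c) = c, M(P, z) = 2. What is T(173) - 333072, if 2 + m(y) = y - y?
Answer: -333113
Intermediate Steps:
m(y) = -2 (m(y) = -2 + (y - y) = -2 + 0 = -2)
h = 92 (h = 9*10 + 2 = 90 + 2 = 92)
T(L) = -41 (T(L) = 5 + 92/(-2) = 5 + 92*(-1/2) = 5 - 46 = -41)
T(173) - 333072 = -41 - 333072 = -333113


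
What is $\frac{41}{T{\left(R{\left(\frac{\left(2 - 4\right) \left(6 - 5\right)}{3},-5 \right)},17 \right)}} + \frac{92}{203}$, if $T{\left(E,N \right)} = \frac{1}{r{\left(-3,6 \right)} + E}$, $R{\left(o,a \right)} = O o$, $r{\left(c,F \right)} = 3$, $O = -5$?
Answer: $\frac{158413}{609} \approx 260.12$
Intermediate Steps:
$R{\left(o,a \right)} = - 5 o$
$T{\left(E,N \right)} = \frac{1}{3 + E}$
$\frac{41}{T{\left(R{\left(\frac{\left(2 - 4\right) \left(6 - 5\right)}{3},-5 \right)},17 \right)}} + \frac{92}{203} = \frac{41}{\frac{1}{3 - 5 \frac{\left(2 - 4\right) \left(6 - 5\right)}{3}}} + \frac{92}{203} = \frac{41}{\frac{1}{3 - 5 \left(-2\right) 1 \cdot \frac{1}{3}}} + 92 \cdot \frac{1}{203} = \frac{41}{\frac{1}{3 - 5 \left(\left(-2\right) \frac{1}{3}\right)}} + \frac{92}{203} = \frac{41}{\frac{1}{3 - - \frac{10}{3}}} + \frac{92}{203} = \frac{41}{\frac{1}{3 + \frac{10}{3}}} + \frac{92}{203} = \frac{41}{\frac{1}{\frac{19}{3}}} + \frac{92}{203} = \frac{41}{\frac{3}{19}} + \frac{92}{203} = 41 \cdot \frac{19}{3} + \frac{92}{203} = \frac{779}{3} + \frac{92}{203} = \frac{158413}{609}$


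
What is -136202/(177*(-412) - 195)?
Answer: 136202/73119 ≈ 1.8627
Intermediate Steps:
-136202/(177*(-412) - 195) = -136202/(-72924 - 195) = -136202/(-73119) = -136202*(-1/73119) = 136202/73119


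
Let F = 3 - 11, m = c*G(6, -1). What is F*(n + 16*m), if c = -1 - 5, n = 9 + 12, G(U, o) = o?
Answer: -936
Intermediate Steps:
n = 21
c = -6
m = 6 (m = -6*(-1) = 6)
F = -8
F*(n + 16*m) = -8*(21 + 16*6) = -8*(21 + 96) = -8*117 = -936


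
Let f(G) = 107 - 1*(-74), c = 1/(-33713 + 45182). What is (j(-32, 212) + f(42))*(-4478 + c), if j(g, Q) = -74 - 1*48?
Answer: -3030132679/11469 ≈ -2.6420e+5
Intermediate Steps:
c = 1/11469 ≈ 8.7192e-5
j(g, Q) = -122 (j(g, Q) = -74 - 48 = -122)
f(G) = 181 (f(G) = 107 + 74 = 181)
(j(-32, 212) + f(42))*(-4478 + c) = (-122 + 181)*(-4478 + 1/11469) = 59*(-51358181/11469) = -3030132679/11469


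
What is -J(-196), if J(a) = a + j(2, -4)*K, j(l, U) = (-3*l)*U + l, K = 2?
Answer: 144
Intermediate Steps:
j(l, U) = l - 3*U*l (j(l, U) = -3*U*l + l = l - 3*U*l)
J(a) = 52 + a (J(a) = a + (2*(1 - 3*(-4)))*2 = a + (2*(1 + 12))*2 = a + (2*13)*2 = a + 26*2 = a + 52 = 52 + a)
-J(-196) = -(52 - 196) = -1*(-144) = 144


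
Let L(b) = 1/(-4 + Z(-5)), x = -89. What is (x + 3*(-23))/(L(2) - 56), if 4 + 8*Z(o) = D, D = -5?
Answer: 3239/1152 ≈ 2.8116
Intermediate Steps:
Z(o) = -9/8 (Z(o) = -½ + (⅛)*(-5) = -½ - 5/8 = -9/8)
L(b) = -8/41 (L(b) = 1/(-4 - 9/8) = 1/(-41/8) = -8/41)
(x + 3*(-23))/(L(2) - 56) = (-89 + 3*(-23))/(-8/41 - 56) = (-89 - 69)/(-2304/41) = -158*(-41/2304) = 3239/1152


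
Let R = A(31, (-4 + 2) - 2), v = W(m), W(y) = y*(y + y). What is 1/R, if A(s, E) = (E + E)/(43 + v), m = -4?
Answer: -75/8 ≈ -9.3750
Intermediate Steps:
W(y) = 2*y² (W(y) = y*(2*y) = 2*y²)
v = 32 (v = 2*(-4)² = 2*16 = 32)
A(s, E) = 2*E/75 (A(s, E) = (E + E)/(43 + 32) = (2*E)/75 = (2*E)*(1/75) = 2*E/75)
R = -8/75 (R = 2*((-4 + 2) - 2)/75 = 2*(-2 - 2)/75 = (2/75)*(-4) = -8/75 ≈ -0.10667)
1/R = 1/(-8/75) = -75/8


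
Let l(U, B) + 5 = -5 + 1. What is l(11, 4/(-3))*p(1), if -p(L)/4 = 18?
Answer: 648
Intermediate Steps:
p(L) = -72 (p(L) = -4*18 = -72)
l(U, B) = -9 (l(U, B) = -5 + (-5 + 1) = -5 - 4 = -9)
l(11, 4/(-3))*p(1) = -9*(-72) = 648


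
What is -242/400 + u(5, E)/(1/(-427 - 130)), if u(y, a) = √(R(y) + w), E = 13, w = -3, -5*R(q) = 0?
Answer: -121/200 - 557*I*√3 ≈ -0.605 - 964.75*I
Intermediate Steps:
R(q) = 0 (R(q) = -⅕*0 = 0)
u(y, a) = I*√3 (u(y, a) = √(0 - 3) = √(-3) = I*√3)
-242/400 + u(5, E)/(1/(-427 - 130)) = -242/400 + (I*√3)/(1/(-427 - 130)) = -242*1/400 + (I*√3)/(1/(-557)) = -121/200 + (I*√3)/(-1/557) = -121/200 + (I*√3)*(-557) = -121/200 - 557*I*√3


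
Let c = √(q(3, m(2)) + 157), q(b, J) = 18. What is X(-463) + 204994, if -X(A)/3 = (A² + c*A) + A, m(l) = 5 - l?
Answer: -436724 + 6945*√7 ≈ -4.1835e+5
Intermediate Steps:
c = 5*√7 (c = √(18 + 157) = √175 = 5*√7 ≈ 13.229)
X(A) = -3*A - 3*A² - 15*A*√7 (X(A) = -3*((A² + (5*√7)*A) + A) = -3*((A² + 5*A*√7) + A) = -3*(A + A² + 5*A*√7) = -3*A - 3*A² - 15*A*√7)
X(-463) + 204994 = -3*(-463)*(1 - 463 + 5*√7) + 204994 = -3*(-463)*(-462 + 5*√7) + 204994 = (-641718 + 6945*√7) + 204994 = -436724 + 6945*√7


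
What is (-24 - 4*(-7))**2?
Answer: 16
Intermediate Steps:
(-24 - 4*(-7))**2 = (-24 + 28)**2 = 4**2 = 16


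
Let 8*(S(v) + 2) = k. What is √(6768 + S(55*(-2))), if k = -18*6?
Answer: √27010/2 ≈ 82.174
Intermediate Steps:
k = -108 (k = -1*108 = -108)
S(v) = -31/2 (S(v) = -2 + (⅛)*(-108) = -2 - 27/2 = -31/2)
√(6768 + S(55*(-2))) = √(6768 - 31/2) = √(13505/2) = √27010/2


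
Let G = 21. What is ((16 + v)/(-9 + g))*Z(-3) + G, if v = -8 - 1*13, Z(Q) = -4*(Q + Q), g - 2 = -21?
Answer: 177/7 ≈ 25.286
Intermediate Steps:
g = -19 (g = 2 - 21 = -19)
Z(Q) = -8*Q
v = -21 (v = -8 - 13 = -21)
((16 + v)/(-9 + g))*Z(-3) + G = ((16 - 21)/(-9 - 19))*(-8*(-3)) + 21 = -5/(-28)*24 + 21 = -5*(-1/28)*24 + 21 = (5/28)*24 + 21 = 30/7 + 21 = 177/7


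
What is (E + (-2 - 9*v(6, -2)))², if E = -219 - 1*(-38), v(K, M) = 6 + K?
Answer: 84681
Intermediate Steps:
E = -181 (E = -219 + 38 = -181)
(E + (-2 - 9*v(6, -2)))² = (-181 + (-2 - 9*(6 + 6)))² = (-181 + (-2 - 9*12))² = (-181 + (-2 - 108))² = (-181 - 110)² = (-291)² = 84681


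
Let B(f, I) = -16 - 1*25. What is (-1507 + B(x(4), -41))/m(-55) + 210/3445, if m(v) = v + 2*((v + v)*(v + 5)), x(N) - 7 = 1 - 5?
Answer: -606882/7541105 ≈ -0.080477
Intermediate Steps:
x(N) = 3 (x(N) = 7 + (1 - 5) = 7 - 4 = 3)
m(v) = v + 4*v*(5 + v) (m(v) = v + 2*((2*v)*(5 + v)) = v + 2*(2*v*(5 + v)) = v + 4*v*(5 + v))
B(f, I) = -41 (B(f, I) = -16 - 25 = -41)
(-1507 + B(x(4), -41))/m(-55) + 210/3445 = (-1507 - 41)/((-55*(21 + 4*(-55)))) + 210/3445 = -1548*(-1/(55*(21 - 220))) + 210*(1/3445) = -1548/((-55*(-199))) + 42/689 = -1548/10945 + 42/689 = -606882/7541105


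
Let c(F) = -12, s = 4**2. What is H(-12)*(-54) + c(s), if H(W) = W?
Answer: 636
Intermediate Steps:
s = 16
H(-12)*(-54) + c(s) = -12*(-54) - 12 = 648 - 12 = 636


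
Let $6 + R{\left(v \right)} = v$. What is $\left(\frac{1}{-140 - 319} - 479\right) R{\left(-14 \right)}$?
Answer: $\frac{4397240}{459} \approx 9580.0$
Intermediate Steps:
$R{\left(v \right)} = -6 + v$
$\left(\frac{1}{-140 - 319} - 479\right) R{\left(-14 \right)} = \left(\frac{1}{-140 - 319} - 479\right) \left(-6 - 14\right) = \left(\frac{1}{-459} - 479\right) \left(-20\right) = \left(- \frac{1}{459} - 479\right) \left(-20\right) = \left(- \frac{219862}{459}\right) \left(-20\right) = \frac{4397240}{459}$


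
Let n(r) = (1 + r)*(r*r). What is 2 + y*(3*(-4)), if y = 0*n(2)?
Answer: 2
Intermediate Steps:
n(r) = r²*(1 + r) (n(r) = (1 + r)*r² = r²*(1 + r))
y = 0 (y = 0*(2²*(1 + 2)) = 0*(4*3) = 0*12 = 0)
2 + y*(3*(-4)) = 2 + 0*(3*(-4)) = 2 + 0*(-12) = 2 + 0 = 2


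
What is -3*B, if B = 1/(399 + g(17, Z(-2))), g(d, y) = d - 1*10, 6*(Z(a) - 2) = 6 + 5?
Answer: -3/406 ≈ -0.0073892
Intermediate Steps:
Z(a) = 23/6 (Z(a) = 2 + (6 + 5)/6 = 2 + (⅙)*11 = 2 + 11/6 = 23/6)
g(d, y) = -10 + d (g(d, y) = d - 10 = -10 + d)
B = 1/406 (B = 1/(399 + (-10 + 17)) = 1/(399 + 7) = 1/406 ≈ 0.0024631)
-3*B = -3*1/406 = -3/406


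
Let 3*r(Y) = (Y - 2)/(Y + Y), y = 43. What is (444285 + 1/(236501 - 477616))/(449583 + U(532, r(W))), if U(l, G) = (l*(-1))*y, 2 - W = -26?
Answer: 107123777774/102885458305 ≈ 1.0412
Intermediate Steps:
W = 28 (W = 2 - 1*(-26) = 2 + 26 = 28)
r(Y) = (-2 + Y)/(6*Y) (r(Y) = ((Y - 2)/(Y + Y))/3 = ((-2 + Y)/((2*Y)))/3 = ((-2 + Y)*(1/(2*Y)))/3 = ((-2 + Y)/(2*Y))/3 = (-2 + Y)/(6*Y))
U(l, G) = -43*l (U(l, G) = (l*(-1))*43 = -l*43 = -43*l)
(444285 + 1/(236501 - 477616))/(449583 + U(532, r(W))) = (444285 + 1/(236501 - 477616))/(449583 - 43*532) = (444285 + 1/(-241115))/(449583 - 22876) = (444285 - 1/241115)/426707 = (107123777774/241115)*(1/426707) = 107123777774/102885458305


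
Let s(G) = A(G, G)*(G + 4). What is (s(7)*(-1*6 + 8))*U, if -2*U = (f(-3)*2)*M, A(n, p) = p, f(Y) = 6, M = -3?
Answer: 2772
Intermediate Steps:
U = 18 (U = -6*2*(-3)/2 = -6*(-3) = -1/2*(-36) = 18)
s(G) = G*(4 + G) (s(G) = G*(G + 4) = G*(4 + G))
(s(7)*(-1*6 + 8))*U = ((7*(4 + 7))*(-1*6 + 8))*18 = ((7*11)*(-6 + 8))*18 = (77*2)*18 = 154*18 = 2772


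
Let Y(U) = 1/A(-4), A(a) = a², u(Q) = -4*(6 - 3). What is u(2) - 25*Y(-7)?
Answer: -217/16 ≈ -13.563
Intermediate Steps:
u(Q) = -12 (u(Q) = -4*3 = -12)
Y(U) = 1/16 (Y(U) = 1/((-4)²) = 1/16)
u(2) - 25*Y(-7) = -12 - 25*1/16 = -12 - 25/16 = -217/16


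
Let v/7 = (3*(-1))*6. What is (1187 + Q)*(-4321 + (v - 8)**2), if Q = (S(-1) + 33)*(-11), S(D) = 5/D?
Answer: 11985165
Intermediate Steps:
Q = -308 (Q = (5/(-1) + 33)*(-11) = (5*(-1) + 33)*(-11) = (-5 + 33)*(-11) = 28*(-11) = -308)
v = -126 (v = 7*((3*(-1))*6) = 7*(-3*6) = 7*(-18) = -126)
(1187 + Q)*(-4321 + (v - 8)**2) = (1187 - 308)*(-4321 + (-126 - 8)**2) = 879*(-4321 + (-134)**2) = 879*(-4321 + 17956) = 879*13635 = 11985165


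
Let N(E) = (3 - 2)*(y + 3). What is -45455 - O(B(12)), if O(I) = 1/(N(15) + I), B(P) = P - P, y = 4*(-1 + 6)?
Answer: -1045466/23 ≈ -45455.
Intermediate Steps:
y = 20 (y = 4*5 = 20)
N(E) = 23 (N(E) = (3 - 2)*(20 + 3) = 1*23 = 23)
B(P) = 0
O(I) = 1/(23 + I)
-45455 - O(B(12)) = -45455 - 1/(23 + 0) = -45455 - 1/23 = -1045466/23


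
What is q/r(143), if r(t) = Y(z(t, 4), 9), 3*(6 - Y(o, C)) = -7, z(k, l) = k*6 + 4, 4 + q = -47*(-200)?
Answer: 28188/25 ≈ 1127.5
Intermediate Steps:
q = 9396 (q = -4 - 47*(-200) = -4 + 9400 = 9396)
z(k, l) = 4 + 6*k (z(k, l) = 6*k + 4 = 4 + 6*k)
Y(o, C) = 25/3 (Y(o, C) = 6 - ⅓*(-7) = 6 + 7/3 = 25/3)
r(t) = 25/3
q/r(143) = 9396/(25/3) = 9396*(3/25) = 28188/25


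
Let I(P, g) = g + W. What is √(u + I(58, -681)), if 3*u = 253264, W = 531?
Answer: √758442/3 ≈ 290.30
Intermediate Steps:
I(P, g) = 531 + g (I(P, g) = g + 531 = 531 + g)
u = 253264/3 (u = (⅓)*253264 = 253264/3 ≈ 84421.)
√(u + I(58, -681)) = √(253264/3 + (531 - 681)) = √(253264/3 - 150) = √(252814/3) = √758442/3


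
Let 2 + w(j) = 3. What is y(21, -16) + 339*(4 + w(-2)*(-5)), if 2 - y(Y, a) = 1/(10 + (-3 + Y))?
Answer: -9437/28 ≈ -337.04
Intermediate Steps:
w(j) = 1 (w(j) = -2 + 3 = 1)
y(Y, a) = 2 - 1/(7 + Y) (y(Y, a) = 2 - 1/(10 + (-3 + Y)) = 2 - 1/(7 + Y))
y(21, -16) + 339*(4 + w(-2)*(-5)) = (13 + 2*21)/(7 + 21) + 339*(4 + 1*(-5)) = (13 + 42)/28 + 339*(4 - 5) = (1/28)*55 + 339*(-1) = 55/28 - 339 = -9437/28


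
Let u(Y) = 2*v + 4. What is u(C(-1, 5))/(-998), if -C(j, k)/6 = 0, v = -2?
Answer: 0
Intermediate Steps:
C(j, k) = 0 (C(j, k) = -6*0 = 0)
u(Y) = 0 (u(Y) = 2*(-2) + 4 = -4 + 4 = 0)
u(C(-1, 5))/(-998) = 0/(-998) = 0*(-1/998) = 0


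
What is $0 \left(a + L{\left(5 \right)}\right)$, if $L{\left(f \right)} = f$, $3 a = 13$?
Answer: $0$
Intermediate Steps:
$a = \frac{13}{3}$ ($a = \frac{1}{3} \cdot 13 = \frac{13}{3} \approx 4.3333$)
$0 \left(a + L{\left(5 \right)}\right) = 0 \left(\frac{13}{3} + 5\right) = 0 \cdot \frac{28}{3} = 0$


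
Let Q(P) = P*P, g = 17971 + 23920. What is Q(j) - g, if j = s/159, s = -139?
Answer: -1059027050/25281 ≈ -41890.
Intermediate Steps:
j = -139/159 ≈ -0.87421
g = 41891
Q(P) = P**2
Q(j) - g = (-139/159)**2 - 1*41891 = 19321/25281 - 41891 = -1059027050/25281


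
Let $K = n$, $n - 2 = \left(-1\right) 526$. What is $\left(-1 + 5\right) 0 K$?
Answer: $0$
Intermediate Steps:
$n = -524$ ($n = 2 - 526 = -524$)
$K = -524$
$\left(-1 + 5\right) 0 K = \left(-1 + 5\right) 0 \left(-524\right) = 4 \cdot 0 \left(-524\right) = 0 \left(-524\right) = 0$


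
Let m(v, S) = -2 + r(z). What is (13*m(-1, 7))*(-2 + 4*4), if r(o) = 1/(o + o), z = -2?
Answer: -819/2 ≈ -409.50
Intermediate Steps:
r(o) = 1/(2*o)
m(v, S) = -9/4 (m(v, S) = -2 + (½)/(-2) = -2 + (½)*(-½) = -2 - ¼ = -9/4)
(13*m(-1, 7))*(-2 + 4*4) = (13*(-9/4))*(-2 + 4*4) = -117*(-2 + 16)/4 = -117/4*14 = -819/2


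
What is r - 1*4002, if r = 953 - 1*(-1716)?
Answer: -1333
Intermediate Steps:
r = 2669 (r = 953 + 1716 = 2669)
r - 1*4002 = 2669 - 1*4002 = 2669 - 4002 = -1333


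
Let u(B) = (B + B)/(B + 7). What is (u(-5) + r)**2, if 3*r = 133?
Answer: 13924/9 ≈ 1547.1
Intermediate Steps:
u(B) = 2*B/(7 + B) (u(B) = (2*B)/(7 + B) = 2*B/(7 + B))
r = 133/3 (r = (1/3)*133 = 133/3 ≈ 44.333)
(u(-5) + r)**2 = (2*(-5)/(7 - 5) + 133/3)**2 = (2*(-5)/2 + 133/3)**2 = (2*(-5)*(1/2) + 133/3)**2 = (-5 + 133/3)**2 = (118/3)**2 = 13924/9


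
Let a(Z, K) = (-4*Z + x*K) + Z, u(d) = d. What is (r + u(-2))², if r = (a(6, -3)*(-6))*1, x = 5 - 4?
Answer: 15376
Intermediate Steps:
x = 1
a(Z, K) = K - 3*Z (a(Z, K) = (-4*Z + 1*K) + Z = (-4*Z + K) + Z = (K - 4*Z) + Z = K - 3*Z)
r = 126 (r = ((-3 - 3*6)*(-6))*1 = ((-3 - 18)*(-6))*1 = -21*(-6)*1 = 126*1 = 126)
(r + u(-2))² = (126 - 2)² = 124² = 15376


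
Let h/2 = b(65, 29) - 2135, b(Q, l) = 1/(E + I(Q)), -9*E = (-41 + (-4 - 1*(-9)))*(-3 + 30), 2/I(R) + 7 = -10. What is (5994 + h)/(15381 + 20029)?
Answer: 316185/6494194 ≈ 0.048687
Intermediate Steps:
I(R) = -2/17 (I(R) = 2/(-7 - 10) = 2/(-17) = 2*(-1/17) = -2/17)
E = 108 (E = -(-41 + (-4 - 1*(-9)))*(-3 + 30)/9 = -(-41 + (-4 + 9))*27/9 = -(-41 + 5)*27/9 = -(-4)*27 = -⅑*(-972) = 108)
b(Q, l) = 17/1834 (b(Q, l) = 1/(108 - 2/17) = 1/(1834/17) = 17/1834)
h = -3915573/917 (h = 2*(17/1834 - 2135) = 2*(-3915573/1834) = -3915573/917 ≈ -4270.0)
(5994 + h)/(15381 + 20029) = (5994 - 3915573/917)/(15381 + 20029) = (1580925/917)/35410 = (1580925/917)*(1/35410) = 316185/6494194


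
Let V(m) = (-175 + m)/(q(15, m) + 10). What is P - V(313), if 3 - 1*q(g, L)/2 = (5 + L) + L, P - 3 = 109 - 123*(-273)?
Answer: 20989562/623 ≈ 33691.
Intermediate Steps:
P = 33691 (P = 3 + (109 - 123*(-273)) = 3 + (109 + 33579) = 3 + 33688 = 33691)
q(g, L) = -4 - 4*L (q(g, L) = 6 - 2*((5 + L) + L) = 6 - 2*(5 + 2*L) = 6 + (-10 - 4*L) = -4 - 4*L)
V(m) = (-175 + m)/(6 - 4*m) (V(m) = (-175 + m)/((-4 - 4*m) + 10) = (-175 + m)/(6 - 4*m))
P - V(313) = 33691 - (175 - 1*313)/(2*(-3 + 2*313)) = 33691 - (175 - 313)/(2*(-3 + 626)) = 33691 - (-138)/(2*623) = 33691 - 1*(-69/623) = 33691 + 69/623 = 20989562/623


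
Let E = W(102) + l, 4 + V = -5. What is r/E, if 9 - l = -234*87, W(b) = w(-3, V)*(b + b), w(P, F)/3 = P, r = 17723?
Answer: 17723/18531 ≈ 0.95640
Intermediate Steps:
V = -9 (V = -4 - 5 = -9)
w(P, F) = 3*P
W(b) = -18*b (W(b) = (3*(-3))*(b + b) = -18*b)
l = 20367 (l = 9 - (-234)*87 = 9 - 1*(-20358) = 9 + 20358 = 20367)
E = 18531 (E = -18*102 + 20367 = -1836 + 20367 = 18531)
r/E = 17723/18531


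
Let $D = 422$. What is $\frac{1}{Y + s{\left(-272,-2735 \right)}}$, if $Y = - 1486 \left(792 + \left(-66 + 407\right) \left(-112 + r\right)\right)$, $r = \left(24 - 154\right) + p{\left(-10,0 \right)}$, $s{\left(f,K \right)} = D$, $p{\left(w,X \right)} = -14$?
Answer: $\frac{1}{128545366} \approx 7.7793 \cdot 10^{-9}$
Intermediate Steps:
$s{\left(f,K \right)} = 422$
$r = -144$ ($r = \left(24 - 154\right) - 14 = -130 - 14 = -144$)
$Y = 128544944$ ($Y = - 1486 \left(792 + \left(-66 + 407\right) \left(-112 - 144\right)\right) = - 1486 \left(792 + 341 \left(-256\right)\right) = - 1486 \left(792 - 87296\right) = \left(-1486\right) \left(-86504\right) = 128544944$)
$\frac{1}{Y + s{\left(-272,-2735 \right)}} = \frac{1}{128544944 + 422} = \frac{1}{128545366}$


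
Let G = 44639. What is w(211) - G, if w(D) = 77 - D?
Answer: -44773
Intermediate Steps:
w(211) - G = (77 - 1*211) - 1*44639 = (77 - 211) - 44639 = -134 - 44639 = -44773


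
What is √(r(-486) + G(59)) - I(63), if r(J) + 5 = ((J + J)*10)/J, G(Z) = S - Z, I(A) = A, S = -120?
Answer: -63 + 2*I*√41 ≈ -63.0 + 12.806*I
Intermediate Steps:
G(Z) = -120 - Z
r(J) = 15 (r(J) = -5 + ((J + J)*10)/J = -5 + ((2*J)*10)/J = -5 + (20*J)/J = -5 + 20 = 15)
√(r(-486) + G(59)) - I(63) = √(15 + (-120 - 1*59)) - 1*63 = √(15 + (-120 - 59)) - 63 = √(15 - 179) - 63 = √(-164) - 63 = 2*I*√41 - 63 = -63 + 2*I*√41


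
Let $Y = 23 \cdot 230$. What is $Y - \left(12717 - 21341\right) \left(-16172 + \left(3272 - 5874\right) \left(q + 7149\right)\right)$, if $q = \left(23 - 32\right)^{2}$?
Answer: $-162378117078$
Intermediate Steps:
$q = 81$ ($q = \left(-9\right)^{2} = 81$)
$Y = 5290$
$Y - \left(12717 - 21341\right) \left(-16172 + \left(3272 - 5874\right) \left(q + 7149\right)\right) = 5290 - \left(12717 - 21341\right) \left(-16172 + \left(3272 - 5874\right) \left(81 + 7149\right)\right) = 5290 - - 8624 \left(-16172 - 18812460\right) = 5290 - \left(-8624\right) \left(-18828632\right) = 5290 - 162378122368 = -162378117078$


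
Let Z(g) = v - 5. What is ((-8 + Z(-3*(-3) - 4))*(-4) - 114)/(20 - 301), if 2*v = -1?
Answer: 60/281 ≈ 0.21352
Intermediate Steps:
v = -1/2 (v = (1/2)*(-1) = -1/2 ≈ -0.50000)
Z(g) = -11/2 (Z(g) = -1/2 - 5 = -11/2)
((-8 + Z(-3*(-3) - 4))*(-4) - 114)/(20 - 301) = ((-8 - 11/2)*(-4) - 114)/(20 - 301) = (-27/2*(-4) - 114)/(-281) = (54 - 114)*(-1/281) = -60*(-1/281) = 60/281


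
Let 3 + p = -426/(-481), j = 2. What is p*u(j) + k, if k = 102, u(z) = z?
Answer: 47028/481 ≈ 97.771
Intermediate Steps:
p = -1017/481 (p = -3 - 426/(-481) = -3 - 426*(-1/481) = -3 + 426/481 = -1017/481 ≈ -2.1143)
p*u(j) + k = -1017/481*2 + 102 = -2034/481 + 102 = 47028/481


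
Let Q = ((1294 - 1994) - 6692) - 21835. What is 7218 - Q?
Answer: 36445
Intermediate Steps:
Q = -29227 (Q = (-700 - 6692) - 21835 = -7392 - 21835 = -29227)
7218 - Q = 7218 - 1*(-29227) = 7218 + 29227 = 36445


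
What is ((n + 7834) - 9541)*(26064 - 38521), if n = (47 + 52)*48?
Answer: -37931565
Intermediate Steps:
n = 4752 (n = 99*48 = 4752)
((n + 7834) - 9541)*(26064 - 38521) = ((4752 + 7834) - 9541)*(26064 - 38521) = (12586 - 9541)*(-12457) = 3045*(-12457) = -37931565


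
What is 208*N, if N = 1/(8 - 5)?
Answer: 208/3 ≈ 69.333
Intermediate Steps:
N = ⅓ (N = 1/3 = ⅓ ≈ 0.33333)
208*N = 208*(⅓) = 208/3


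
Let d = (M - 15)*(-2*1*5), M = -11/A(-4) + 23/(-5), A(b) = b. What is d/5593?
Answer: 337/11186 ≈ 0.030127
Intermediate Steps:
M = -37/20 (M = -11/(-4) + 23/(-5) = -11*(-¼) + 23*(-⅕) = 11/4 - 23/5 = -37/20 ≈ -1.8500)
d = 337/2 (d = (-37/20 - 15)*(-2*1*5) = -(-337)*5/10 = -337/20*(-10) = 337/2 ≈ 168.50)
d/5593 = (337/2)/5593 = (337/2)*(1/5593) = 337/11186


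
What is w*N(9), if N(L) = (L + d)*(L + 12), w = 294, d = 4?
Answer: 80262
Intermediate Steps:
N(L) = (4 + L)*(12 + L) (N(L) = (L + 4)*(L + 12) = (4 + L)*(12 + L))
w*N(9) = 294*(48 + 9**2 + 16*9) = 294*(48 + 81 + 144) = 294*273 = 80262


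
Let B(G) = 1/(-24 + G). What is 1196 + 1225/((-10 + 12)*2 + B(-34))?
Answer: 49618/33 ≈ 1503.6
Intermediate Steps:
1196 + 1225/((-10 + 12)*2 + B(-34)) = 1196 + 1225/((-10 + 12)*2 + 1/(-24 - 34)) = 1196 + 1225/(2*2 + 1/(-58)) = 1196 + 1225/(4 - 1/58) = 1196 + 1225/(231/58) = 1196 + (58/231)*1225 = 1196 + 10150/33 = 49618/33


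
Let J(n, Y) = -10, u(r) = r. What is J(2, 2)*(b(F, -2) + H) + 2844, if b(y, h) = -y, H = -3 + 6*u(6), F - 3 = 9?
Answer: 2634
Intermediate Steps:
F = 12 (F = 3 + 9 = 12)
H = 33 (H = -3 + 6*6 = -3 + 36 = 33)
J(2, 2)*(b(F, -2) + H) + 2844 = -10*(-1*12 + 33) + 2844 = -10*(-12 + 33) + 2844 = -10*21 + 2844 = -210 + 2844 = 2634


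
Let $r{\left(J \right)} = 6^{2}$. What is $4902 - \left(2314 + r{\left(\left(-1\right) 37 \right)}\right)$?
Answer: $2552$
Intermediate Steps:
$r{\left(J \right)} = 36$
$4902 - \left(2314 + r{\left(\left(-1\right) 37 \right)}\right) = 4902 - \left(2314 + 36\right) = 4902 - 2350 = 2552$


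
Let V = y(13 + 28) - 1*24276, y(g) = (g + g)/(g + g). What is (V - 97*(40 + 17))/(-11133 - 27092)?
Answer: 29804/38225 ≈ 0.77970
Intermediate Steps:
y(g) = 1 (y(g) = (2*g)/((2*g)) = (2*g)*(1/(2*g)) = 1)
V = -24275 (V = 1 - 1*24276 = 1 - 24276 = -24275)
(V - 97*(40 + 17))/(-11133 - 27092) = (-24275 - 97*(40 + 17))/(-11133 - 27092) = (-24275 - 97*57)/(-38225) = (-24275 - 5529)*(-1/38225) = -29804*(-1/38225) = 29804/38225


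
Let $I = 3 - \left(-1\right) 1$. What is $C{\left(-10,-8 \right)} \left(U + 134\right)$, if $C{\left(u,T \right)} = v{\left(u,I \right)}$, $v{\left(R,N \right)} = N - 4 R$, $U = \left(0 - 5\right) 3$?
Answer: $5236$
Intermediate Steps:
$U = -15$ ($U = \left(-5\right) 3 = -15$)
$I = 4$ ($I = 3 - -1 = 3 + 1 = 4$)
$C{\left(u,T \right)} = 4 - 4 u$
$C{\left(-10,-8 \right)} \left(U + 134\right) = \left(4 - -40\right) \left(-15 + 134\right) = \left(4 + 40\right) 119 = 44 \cdot 119 = 5236$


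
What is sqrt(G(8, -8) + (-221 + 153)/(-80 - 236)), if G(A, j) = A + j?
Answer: sqrt(1343)/79 ≈ 0.46389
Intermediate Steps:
sqrt(G(8, -8) + (-221 + 153)/(-80 - 236)) = sqrt((8 - 8) + (-221 + 153)/(-80 - 236)) = sqrt(0 - 68/(-316)) = sqrt(0 - 68*(-1/316)) = sqrt(0 + 17/79) = sqrt(17/79) = sqrt(1343)/79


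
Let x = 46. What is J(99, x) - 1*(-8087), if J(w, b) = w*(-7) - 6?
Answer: 7388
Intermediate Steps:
J(w, b) = -6 - 7*w (J(w, b) = -7*w - 6 = -6 - 7*w)
J(99, x) - 1*(-8087) = (-6 - 7*99) - 1*(-8087) = (-6 - 693) + 8087 = -699 + 8087 = 7388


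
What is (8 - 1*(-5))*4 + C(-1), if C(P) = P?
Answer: 51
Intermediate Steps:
(8 - 1*(-5))*4 + C(-1) = (8 - 1*(-5))*4 - 1 = (8 + 5)*4 - 1 = 13*4 - 1 = 52 - 1 = 51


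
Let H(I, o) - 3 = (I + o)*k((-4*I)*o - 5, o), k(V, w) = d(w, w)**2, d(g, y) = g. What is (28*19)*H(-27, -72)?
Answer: -273029316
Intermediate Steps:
k(V, w) = w**2
H(I, o) = 3 + o**2*(I + o) (H(I, o) = 3 + (I + o)*o**2 = 3 + o**2*(I + o))
(28*19)*H(-27, -72) = (28*19)*(3 + (-72)**3 - 27*(-72)**2) = 532*(3 - 373248 - 27*5184) = 532*(3 - 373248 - 139968) = 532*(-513213) = -273029316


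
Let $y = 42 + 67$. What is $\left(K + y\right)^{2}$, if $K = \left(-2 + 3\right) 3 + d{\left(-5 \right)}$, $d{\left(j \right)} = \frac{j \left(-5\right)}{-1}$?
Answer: $7569$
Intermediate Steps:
$y = 109$
$d{\left(j \right)} = 5 j$ ($d{\left(j \right)} = - \left(-5\right) j = 5 j$)
$K = -22$ ($K = \left(-2 + 3\right) 3 + 5 \left(-5\right) = 1 \cdot 3 - 25 = 3 - 25 = -22$)
$\left(K + y\right)^{2} = \left(-22 + 109\right)^{2} = 87^{2} = 7569$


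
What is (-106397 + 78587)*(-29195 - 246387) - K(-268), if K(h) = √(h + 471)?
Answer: 7663935420 - √203 ≈ 7.6639e+9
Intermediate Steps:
K(h) = √(471 + h)
(-106397 + 78587)*(-29195 - 246387) - K(-268) = (-106397 + 78587)*(-29195 - 246387) - √(471 - 268) = -27810*(-275582) - √203 = 7663935420 - √203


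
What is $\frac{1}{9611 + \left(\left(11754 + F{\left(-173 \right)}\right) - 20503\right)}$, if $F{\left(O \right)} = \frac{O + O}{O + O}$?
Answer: $\frac{1}{863} \approx 0.0011587$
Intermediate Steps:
$F{\left(O \right)} = 1$ ($F{\left(O \right)} = \frac{2 O}{2 O} = 2 O \frac{1}{2 O} = 1$)
$\frac{1}{9611 + \left(\left(11754 + F{\left(-173 \right)}\right) - 20503\right)} = \frac{1}{9611 + \left(\left(11754 + 1\right) - 20503\right)} = \frac{1}{9611 + \left(11755 - 20503\right)} = \frac{1}{9611 - 8748} = \frac{1}{863}$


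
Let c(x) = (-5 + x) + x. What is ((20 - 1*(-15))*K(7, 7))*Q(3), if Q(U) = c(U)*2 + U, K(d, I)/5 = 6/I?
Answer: 750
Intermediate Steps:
K(d, I) = 30/I (K(d, I) = 5*(6/I) = 30/I)
c(x) = -5 + 2*x
Q(U) = -10 + 5*U (Q(U) = (-5 + 2*U)*2 + U = (-10 + 4*U) + U = -10 + 5*U)
((20 - 1*(-15))*K(7, 7))*Q(3) = ((20 - 1*(-15))*(30/7))*(-10 + 5*3) = ((20 + 15)*(30*(⅐)))*(-10 + 15) = (35*(30/7))*5 = 150*5 = 750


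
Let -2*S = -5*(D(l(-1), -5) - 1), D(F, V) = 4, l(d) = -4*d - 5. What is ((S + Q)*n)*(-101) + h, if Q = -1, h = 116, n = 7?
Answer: -8959/2 ≈ -4479.5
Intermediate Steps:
l(d) = -5 - 4*d
S = 15/2 (S = -(-5)*(4 - 1)/2 = -(-5)*3/2 = -½*(-15) = 15/2 ≈ 7.5000)
((S + Q)*n)*(-101) + h = ((15/2 - 1)*7)*(-101) + 116 = ((13/2)*7)*(-101) + 116 = (91/2)*(-101) + 116 = -9191/2 + 116 = -8959/2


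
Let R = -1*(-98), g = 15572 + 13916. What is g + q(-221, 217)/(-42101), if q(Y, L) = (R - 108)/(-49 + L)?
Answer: 104283840197/3536484 ≈ 29488.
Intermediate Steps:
g = 29488
R = 98
q(Y, L) = -10/(-49 + L) (q(Y, L) = (98 - 108)/(-49 + L) = -10/(-49 + L))
g + q(-221, 217)/(-42101) = 29488 - 10/(-49 + 217)/(-42101) = 29488 - 10/168*(-1/42101) = 29488 - 10*1/168*(-1/42101) = 29488 - 5/84*(-1/42101) = 29488 + 5/3536484 = 104283840197/3536484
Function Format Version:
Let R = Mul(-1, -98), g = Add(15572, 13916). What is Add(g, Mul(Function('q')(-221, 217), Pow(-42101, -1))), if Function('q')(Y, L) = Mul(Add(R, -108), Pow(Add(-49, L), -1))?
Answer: Rational(104283840197, 3536484) ≈ 29488.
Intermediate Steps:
g = 29488
R = 98
Function('q')(Y, L) = Mul(-10, Pow(Add(-49, L), -1)) (Function('q')(Y, L) = Mul(Add(98, -108), Pow(Add(-49, L), -1)) = Mul(-10, Pow(Add(-49, L), -1)))
Add(g, Mul(Function('q')(-221, 217), Pow(-42101, -1))) = Add(29488, Mul(Mul(-10, Pow(Add(-49, 217), -1)), Pow(-42101, -1))) = Add(29488, Mul(Mul(-10, Pow(168, -1)), Rational(-1, 42101))) = Add(29488, Mul(Mul(-10, Rational(1, 168)), Rational(-1, 42101))) = Add(29488, Mul(Rational(-5, 84), Rational(-1, 42101))) = Add(29488, Rational(5, 3536484)) = Rational(104283840197, 3536484)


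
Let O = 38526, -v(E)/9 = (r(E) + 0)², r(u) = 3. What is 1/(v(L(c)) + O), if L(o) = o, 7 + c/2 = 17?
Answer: 1/38445 ≈ 2.6011e-5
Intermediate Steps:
c = 20 (c = -14 + 2*17 = -14 + 34 = 20)
v(E) = -81 (v(E) = -9*(3 + 0)² = -9*3² = -9*9 = -81)
1/(v(L(c)) + O) = 1/(-81 + 38526) = 1/38445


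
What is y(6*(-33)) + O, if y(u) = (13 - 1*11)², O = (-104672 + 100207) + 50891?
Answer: 46430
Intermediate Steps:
O = 46426 (O = -4465 + 50891 = 46426)
y(u) = 4 (y(u) = (13 - 11)² = 2² = 4)
y(6*(-33)) + O = 4 + 46426 = 46430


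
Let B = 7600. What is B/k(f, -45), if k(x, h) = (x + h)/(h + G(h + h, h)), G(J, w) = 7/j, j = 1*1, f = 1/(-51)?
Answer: 1841100/287 ≈ 6415.0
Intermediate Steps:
f = -1/51 ≈ -0.019608
j = 1
G(J, w) = 7 (G(J, w) = 7/1 = 7*1 = 7)
k(x, h) = (h + x)/(7 + h) (k(x, h) = (x + h)/(h + 7) = (h + x)/(7 + h))
B/k(f, -45) = 7600/(((-45 - 1/51)/(7 - 45))) = 7600/((-2296/51/(-38))) = 7600/((-1/38*(-2296/51))) = 7600/(1148/969) = 7600*(969/1148) = 1841100/287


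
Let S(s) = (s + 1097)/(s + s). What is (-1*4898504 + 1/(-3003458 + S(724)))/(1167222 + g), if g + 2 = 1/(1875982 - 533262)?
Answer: -28604796870202421248000/6815977082565759744563 ≈ -4.1967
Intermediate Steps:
g = -2685439/1342720 (g = -2 + 1/(1875982 - 533262) = -2 + 1/1342720 = -2685439/1342720 ≈ -2.0000)
S(s) = (1097 + s)/(2*s) (S(s) = (1097 + s)/((2*s)) = (1097 + s)*(1/(2*s)) = (1097 + s)/(2*s))
(-1*4898504 + 1/(-3003458 + S(724)))/(1167222 + g) = (-1*4898504 + 1/(-3003458 + (½)*(1097 + 724)/724))/(1167222 - 2685439/1342720) = (-4898504 + 1/(-3003458 + (½)*(1/724)*1821))/(1567249638401/1342720) = (-4898504 + 1/(-3003458 + 1821/1448))*(1342720/1567249638401) = (-4898504 + 1/(-4349005363/1448))*(1342720/1567249638401) = (-4898504 - 1448/4349005363)*(1342720/1567249638401) = -21303620166678400/4349005363*1342720/1567249638401 = -28604796870202421248000/6815977082565759744563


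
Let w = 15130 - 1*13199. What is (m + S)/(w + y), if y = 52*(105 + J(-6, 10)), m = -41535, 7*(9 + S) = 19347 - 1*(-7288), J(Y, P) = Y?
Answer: -37739/7079 ≈ -5.3311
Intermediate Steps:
S = 3796 (S = -9 + (19347 - 1*(-7288))/7 = -9 + (19347 + 7288)/7 = -9 + (⅐)*26635 = -9 + 3805 = 3796)
w = 1931 (w = 15130 - 13199 = 1931)
y = 5148 (y = 52*(105 - 6) = 52*99 = 5148)
(m + S)/(w + y) = (-41535 + 3796)/(1931 + 5148) = -37739/7079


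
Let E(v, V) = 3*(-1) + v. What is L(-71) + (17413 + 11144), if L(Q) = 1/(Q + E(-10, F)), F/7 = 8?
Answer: 2398787/84 ≈ 28557.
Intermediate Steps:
F = 56 (F = 7*8 = 56)
E(v, V) = -3 + v
L(Q) = 1/(-13 + Q) (L(Q) = 1/(Q + (-3 - 10)) = 1/(Q - 13) = 1/(-13 + Q))
L(-71) + (17413 + 11144) = 1/(-13 - 71) + (17413 + 11144) = 1/(-84) + 28557 = -1/84 + 28557 = 2398787/84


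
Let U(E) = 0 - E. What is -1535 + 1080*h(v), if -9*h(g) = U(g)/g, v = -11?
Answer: -1415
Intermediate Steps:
U(E) = -E
h(g) = 1/9 (h(g) = -(-g)/(9*g) = -1/9*(-1) = 1/9)
-1535 + 1080*h(v) = -1535 + 1080*(1/9) = -1535 + 120 = -1415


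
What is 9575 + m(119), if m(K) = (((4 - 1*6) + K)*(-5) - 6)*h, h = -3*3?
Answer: 14894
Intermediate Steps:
h = -9 (h = -1*9 = -9)
m(K) = -36 + 45*K (m(K) = (((4 - 1*6) + K)*(-5) - 6)*(-9) = (((4 - 6) + K)*(-5) - 6)*(-9) = ((-2 + K)*(-5) - 6)*(-9) = ((10 - 5*K) - 6)*(-9) = (4 - 5*K)*(-9) = -36 + 45*K)
9575 + m(119) = 9575 + (-36 + 45*119) = 9575 + (-36 + 5355) = 9575 + 5319 = 14894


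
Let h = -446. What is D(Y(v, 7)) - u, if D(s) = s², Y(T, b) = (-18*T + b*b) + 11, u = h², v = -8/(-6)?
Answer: -197620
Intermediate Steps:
v = 4/3 (v = -8*(-⅙) = 4/3 ≈ 1.3333)
u = 198916 (u = (-446)² = 198916)
Y(T, b) = 11 + b² - 18*T (Y(T, b) = (-18*T + b²) + 11 = (b² - 18*T) + 11 = 11 + b² - 18*T)
D(Y(v, 7)) - u = (11 + 7² - 18*4/3)² - 1*198916 = (11 + 49 - 24)² - 198916 = 36² - 198916 = 1296 - 198916 = -197620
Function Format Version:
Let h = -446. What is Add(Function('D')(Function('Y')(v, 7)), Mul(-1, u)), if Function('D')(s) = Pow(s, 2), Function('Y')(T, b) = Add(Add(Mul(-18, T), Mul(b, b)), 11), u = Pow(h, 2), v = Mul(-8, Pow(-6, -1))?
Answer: -197620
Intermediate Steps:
v = Rational(4, 3) (v = Mul(-8, Rational(-1, 6)) = Rational(4, 3) ≈ 1.3333)
u = 198916 (u = Pow(-446, 2) = 198916)
Function('Y')(T, b) = Add(11, Pow(b, 2), Mul(-18, T)) (Function('Y')(T, b) = Add(Add(Mul(-18, T), Pow(b, 2)), 11) = Add(Add(Pow(b, 2), Mul(-18, T)), 11) = Add(11, Pow(b, 2), Mul(-18, T)))
Add(Function('D')(Function('Y')(v, 7)), Mul(-1, u)) = Add(Pow(Add(11, Pow(7, 2), Mul(-18, Rational(4, 3))), 2), Mul(-1, 198916)) = Add(Pow(Add(11, 49, -24), 2), -198916) = Add(Pow(36, 2), -198916) = Add(1296, -198916) = -197620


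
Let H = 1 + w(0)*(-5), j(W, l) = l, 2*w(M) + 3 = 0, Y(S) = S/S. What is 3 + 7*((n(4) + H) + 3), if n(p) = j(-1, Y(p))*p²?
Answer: 391/2 ≈ 195.50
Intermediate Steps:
Y(S) = 1
w(M) = -3/2 (w(M) = -3/2 + (½)*0 = -3/2 + 0 = -3/2)
H = 17/2 (H = 1 - 3/2*(-5) = 1 + 15/2 = 17/2 ≈ 8.5000)
n(p) = p² (n(p) = 1*p² = p²)
3 + 7*((n(4) + H) + 3) = 3 + 7*((4² + 17/2) + 3) = 3 + 7*((16 + 17/2) + 3) = 3 + 7*(49/2 + 3) = 3 + 7*(55/2) = 3 + 385/2 = 391/2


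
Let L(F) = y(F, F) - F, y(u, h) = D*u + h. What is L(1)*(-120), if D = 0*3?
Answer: 0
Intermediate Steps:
D = 0
y(u, h) = h (y(u, h) = 0*u + h = 0 + h = h)
L(F) = 0 (L(F) = F - F = 0)
L(1)*(-120) = 0*(-120) = 0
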